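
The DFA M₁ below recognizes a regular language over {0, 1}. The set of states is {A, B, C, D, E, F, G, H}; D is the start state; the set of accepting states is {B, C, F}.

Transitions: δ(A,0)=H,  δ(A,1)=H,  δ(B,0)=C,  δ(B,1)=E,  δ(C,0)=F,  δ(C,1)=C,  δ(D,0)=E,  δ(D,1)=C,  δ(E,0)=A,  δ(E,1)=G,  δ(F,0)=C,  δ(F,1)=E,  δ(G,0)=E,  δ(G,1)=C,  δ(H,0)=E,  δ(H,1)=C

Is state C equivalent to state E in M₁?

No

Reachable states from the start: {A,C,D,E,F,G,H}. Unreachable: {B} — drop them.
Start with accepting vs non-accepting: {C,F} | {A,D,E,G,H}.
On input 1, block {C,F} splits into {C} and {F}.
Refine {A,D,E,G,H} on symbol 1: members go to different blocks, giving {D,G,H} and {A,E}.
Split {A,E} by δ(·,0) → {A} and {E}.
No further refinement is possible. Final partition (5 blocks): {C} | {D,G,H} | {F} | {A} | {E}.
C and E end up in different blocks, so they are distinguishable. For instance, the string 'ε' is accepted from only C.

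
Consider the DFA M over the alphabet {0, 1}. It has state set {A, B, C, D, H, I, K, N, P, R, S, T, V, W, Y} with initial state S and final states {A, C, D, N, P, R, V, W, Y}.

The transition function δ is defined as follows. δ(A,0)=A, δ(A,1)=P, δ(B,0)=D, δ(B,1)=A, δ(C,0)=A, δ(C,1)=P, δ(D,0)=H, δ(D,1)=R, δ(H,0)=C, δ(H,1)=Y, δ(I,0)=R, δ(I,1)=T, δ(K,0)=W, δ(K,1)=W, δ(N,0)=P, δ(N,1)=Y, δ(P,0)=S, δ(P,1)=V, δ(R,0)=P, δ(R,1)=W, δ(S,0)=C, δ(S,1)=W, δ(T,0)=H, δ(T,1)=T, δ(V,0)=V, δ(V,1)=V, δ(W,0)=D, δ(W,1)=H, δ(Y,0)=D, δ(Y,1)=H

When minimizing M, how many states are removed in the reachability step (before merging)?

5

BFS from S reaches {A, C, D, H, P, R, S, V, W, Y}; the 5 state(s) B, I, K, N, T are never visited.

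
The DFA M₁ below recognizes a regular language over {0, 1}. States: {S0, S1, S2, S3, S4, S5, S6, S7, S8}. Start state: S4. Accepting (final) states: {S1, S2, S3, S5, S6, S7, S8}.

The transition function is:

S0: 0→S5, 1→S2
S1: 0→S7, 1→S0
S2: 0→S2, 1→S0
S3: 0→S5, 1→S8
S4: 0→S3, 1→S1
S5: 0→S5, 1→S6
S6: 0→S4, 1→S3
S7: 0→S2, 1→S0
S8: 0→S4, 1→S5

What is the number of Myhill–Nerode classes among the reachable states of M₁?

P0 = {S1,S2,S3,S5,S6,S7,S8} | {S0,S4}.
Refine {S1,S2,S3,S5,S6,S7,S8} on symbol 0: members go to different blocks, giving {S1,S2,S3,S5,S7} and {S6,S8}.
Split {S1,S2,S3,S5,S7} by δ(·,1) → {S1,S2,S7} and {S3,S5}.
Stable partition: {S1,S2,S7} | {S0,S4} | {S6,S8} | {S3,S5} — 4 equivalence classes.

4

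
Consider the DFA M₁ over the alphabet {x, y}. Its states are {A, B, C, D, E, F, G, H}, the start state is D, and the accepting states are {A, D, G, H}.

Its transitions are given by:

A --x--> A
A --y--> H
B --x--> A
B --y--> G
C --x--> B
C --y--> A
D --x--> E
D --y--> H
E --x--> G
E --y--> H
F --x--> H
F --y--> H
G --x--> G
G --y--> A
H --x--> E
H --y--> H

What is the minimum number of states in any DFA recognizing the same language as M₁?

Reachable states from the start: {A,D,E,G,H}. Unreachable: {B,C,F} — drop them.
P0 = {A,D,G,H} | {E}.
Split {A,D,G,H} by δ(·,x) → {A,G} and {D,H}.
Refine {A,G} on symbol y: members go to different blocks, giving {A} and {G}.
Stable partition: {A} | {E} | {D,H} | {G} — 4 equivalence classes.

4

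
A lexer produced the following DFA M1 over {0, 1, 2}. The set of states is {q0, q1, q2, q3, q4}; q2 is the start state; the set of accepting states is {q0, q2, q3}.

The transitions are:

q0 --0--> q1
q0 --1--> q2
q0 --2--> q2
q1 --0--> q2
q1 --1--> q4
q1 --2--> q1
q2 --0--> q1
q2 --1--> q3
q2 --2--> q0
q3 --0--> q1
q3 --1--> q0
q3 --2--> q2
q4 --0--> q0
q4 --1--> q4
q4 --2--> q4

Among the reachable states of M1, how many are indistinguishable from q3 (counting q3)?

3

Start with accepting vs non-accepting: {q0,q2,q3} | {q1,q4}.
Stable partition: {q0,q2,q3} | {q1,q4} — 2 equivalence classes.
State q3 belongs to the block {q0,q2,q3}, which has 3 states.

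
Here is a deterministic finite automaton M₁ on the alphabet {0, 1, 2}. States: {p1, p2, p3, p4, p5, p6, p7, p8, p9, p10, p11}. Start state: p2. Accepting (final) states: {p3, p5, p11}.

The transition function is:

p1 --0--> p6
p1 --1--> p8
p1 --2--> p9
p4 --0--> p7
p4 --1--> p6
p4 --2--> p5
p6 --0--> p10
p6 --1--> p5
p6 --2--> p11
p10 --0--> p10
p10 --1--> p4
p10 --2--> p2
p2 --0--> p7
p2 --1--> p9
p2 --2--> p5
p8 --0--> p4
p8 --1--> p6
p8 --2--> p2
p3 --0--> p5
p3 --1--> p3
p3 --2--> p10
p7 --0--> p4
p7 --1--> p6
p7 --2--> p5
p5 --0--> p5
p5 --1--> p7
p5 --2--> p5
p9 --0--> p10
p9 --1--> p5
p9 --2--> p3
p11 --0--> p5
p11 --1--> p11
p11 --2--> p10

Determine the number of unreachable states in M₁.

No path from p2 leads to p1, p8; the other 9 states are all reachable.

2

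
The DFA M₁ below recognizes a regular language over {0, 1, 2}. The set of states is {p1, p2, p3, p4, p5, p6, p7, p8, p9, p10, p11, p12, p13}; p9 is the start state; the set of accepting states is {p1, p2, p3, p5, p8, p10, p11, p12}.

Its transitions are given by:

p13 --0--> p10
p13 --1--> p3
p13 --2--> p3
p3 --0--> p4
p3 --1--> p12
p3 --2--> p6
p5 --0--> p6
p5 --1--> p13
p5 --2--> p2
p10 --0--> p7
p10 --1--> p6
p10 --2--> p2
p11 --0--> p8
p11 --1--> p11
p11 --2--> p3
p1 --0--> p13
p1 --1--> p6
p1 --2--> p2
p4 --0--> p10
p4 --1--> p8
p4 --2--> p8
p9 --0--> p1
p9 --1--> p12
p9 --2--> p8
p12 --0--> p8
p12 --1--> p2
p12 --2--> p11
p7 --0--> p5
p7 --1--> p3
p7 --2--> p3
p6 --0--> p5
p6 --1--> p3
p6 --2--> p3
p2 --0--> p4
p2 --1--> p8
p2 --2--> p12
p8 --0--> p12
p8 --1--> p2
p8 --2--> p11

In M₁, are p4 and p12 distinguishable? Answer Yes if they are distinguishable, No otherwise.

Yes

P0 = {p1,p2,p3,p5,p8,p10,p11,p12} | {p4,p6,p7,p9,p13}.
Split {p1,p2,p3,p5,p8,p10,p11,p12} by δ(·,0) → {p1,p2,p3,p5,p10} and {p8,p11,p12}.
Split {p1,p2,p3,p5,p10} by δ(·,1) → {p1,p5,p10} and {p2,p3}.
Split {p4,p6,p7,p9,p13} by δ(·,1) → {p6,p7,p13} and {p4,p9}.
Split {p8,p11,p12} by δ(·,1) → {p8,p12} and {p11}.
Refine {p2,p3} on symbol 2: members go to different blocks, giving {p2} and {p3}.
The partition is now stable with 7 blocks: {p1,p5,p10} | {p6,p7,p13} | {p8,p12} | {p2} | {p4,p9} | {p11} | {p3}.
p4 and p12 end up in different blocks, so they are distinguishable. For instance, the string 'ε' is accepted from only p12.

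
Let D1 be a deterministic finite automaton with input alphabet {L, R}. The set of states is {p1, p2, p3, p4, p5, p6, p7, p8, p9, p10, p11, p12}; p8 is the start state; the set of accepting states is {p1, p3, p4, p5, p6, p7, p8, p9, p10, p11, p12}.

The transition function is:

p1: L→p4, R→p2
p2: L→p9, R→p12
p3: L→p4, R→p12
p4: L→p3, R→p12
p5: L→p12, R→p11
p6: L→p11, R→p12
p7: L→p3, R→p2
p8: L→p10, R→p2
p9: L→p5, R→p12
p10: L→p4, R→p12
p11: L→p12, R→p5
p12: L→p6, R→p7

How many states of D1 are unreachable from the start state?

Starting at p8 and following transitions, the reachable set is {p2, p3, p4, p5, p6, p7, p8, p9, p10, p11, p12}. That leaves p1 unreachable — 1 in total.

1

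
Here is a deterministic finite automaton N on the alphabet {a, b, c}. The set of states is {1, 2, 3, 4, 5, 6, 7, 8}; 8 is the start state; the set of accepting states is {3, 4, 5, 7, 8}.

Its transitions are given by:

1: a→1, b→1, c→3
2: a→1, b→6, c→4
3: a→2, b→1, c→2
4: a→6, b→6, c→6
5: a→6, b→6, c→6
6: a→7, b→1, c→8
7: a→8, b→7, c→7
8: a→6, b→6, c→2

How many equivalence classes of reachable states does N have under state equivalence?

Reachable states from the start: {1,2,3,4,6,7,8}. Unreachable: {5} — drop them.
Start with accepting vs non-accepting: {3,4,7,8} | {1,2,6}.
Refine {3,4,7,8} on symbol a: members go to different blocks, giving {3,4,8} and {7}.
On input a, block {1,2,6} splits into {1,2} and {6}.
Split {3,4,8} by δ(·,a) → {4,8} and {3}.
Refine {4,8} on symbol c: members go to different blocks, giving {4} and {8}.
Refine {1,2} on symbol b: members go to different blocks, giving {1} and {2}.
Stable partition: {4} | {1} | {7} | {6} | {3} | {8} | {2} — 7 equivalence classes.

7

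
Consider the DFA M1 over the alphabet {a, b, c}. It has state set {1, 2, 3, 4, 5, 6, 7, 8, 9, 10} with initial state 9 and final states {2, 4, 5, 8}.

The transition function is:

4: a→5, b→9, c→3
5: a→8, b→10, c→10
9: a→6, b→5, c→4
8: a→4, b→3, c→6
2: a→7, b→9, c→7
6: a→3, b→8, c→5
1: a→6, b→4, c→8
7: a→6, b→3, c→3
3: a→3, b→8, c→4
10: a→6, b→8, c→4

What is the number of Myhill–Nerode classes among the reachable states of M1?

2

Reachable states from the start: {3,4,5,6,8,9,10}. Unreachable: {1,2,7} — drop them.
Start with accepting vs non-accepting: {4,5,8} | {3,6,9,10}.
No further refinement is possible. Final partition (2 blocks): {4,5,8} | {3,6,9,10}.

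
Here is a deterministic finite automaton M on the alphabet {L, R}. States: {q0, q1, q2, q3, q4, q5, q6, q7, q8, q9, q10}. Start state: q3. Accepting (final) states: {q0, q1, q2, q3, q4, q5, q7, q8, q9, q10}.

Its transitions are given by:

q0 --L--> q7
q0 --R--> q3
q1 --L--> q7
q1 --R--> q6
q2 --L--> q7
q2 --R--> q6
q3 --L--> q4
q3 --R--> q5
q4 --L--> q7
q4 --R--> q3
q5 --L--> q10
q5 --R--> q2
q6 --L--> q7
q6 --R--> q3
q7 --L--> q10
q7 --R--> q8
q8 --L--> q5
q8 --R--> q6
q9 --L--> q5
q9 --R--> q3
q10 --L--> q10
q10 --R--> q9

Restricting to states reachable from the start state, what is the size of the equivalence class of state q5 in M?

2

First remove the unreachable states {q0,q1}; 9 states remain.
Start with accepting vs non-accepting: {q2,q3,q4,q5,q7,q8,q9,q10} | {q6}.
Refine {q2,q3,q4,q5,q7,q8,q9,q10} on symbol R: members go to different blocks, giving {q3,q4,q5,q7,q9,q10} and {q2,q8}.
Refine {q3,q4,q5,q7,q9,q10} on symbol R: members go to different blocks, giving {q3,q4,q9,q10} and {q5,q7}.
On input L, block {q3,q4,q9,q10} splits into {q3,q10} and {q4,q9}.
Split {q3,q10} by δ(·,L) → {q3} and {q10}.
No further refinement is possible. Final partition (6 blocks): {q3} | {q6} | {q2,q8} | {q5,q7} | {q4,q9} | {q10}.
The equivalence class containing q5 is {q5,q7}, of size 2.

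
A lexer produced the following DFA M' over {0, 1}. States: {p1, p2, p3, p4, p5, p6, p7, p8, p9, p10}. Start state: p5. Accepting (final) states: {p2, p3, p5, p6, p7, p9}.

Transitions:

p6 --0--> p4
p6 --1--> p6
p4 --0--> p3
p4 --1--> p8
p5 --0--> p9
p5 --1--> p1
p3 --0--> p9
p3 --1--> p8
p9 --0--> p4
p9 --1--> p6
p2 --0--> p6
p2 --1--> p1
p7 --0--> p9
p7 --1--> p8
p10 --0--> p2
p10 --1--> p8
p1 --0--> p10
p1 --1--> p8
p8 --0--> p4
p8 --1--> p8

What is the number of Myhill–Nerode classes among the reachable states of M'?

States {p7} cannot be reached from the start state, so discard them.
Initial partition by acceptance: {p2,p3,p5,p6,p9} | {p1,p4,p8,p10}.
Refine {p2,p3,p5,p6,p9} on symbol 0: members go to different blocks, giving {p2,p3,p5} and {p6,p9}.
On input 0, block {p1,p4,p8,p10} splits into {p1,p8} and {p4,p10}.
No further refinement is possible. Final partition (4 blocks): {p2,p3,p5} | {p1,p8} | {p6,p9} | {p4,p10}.

4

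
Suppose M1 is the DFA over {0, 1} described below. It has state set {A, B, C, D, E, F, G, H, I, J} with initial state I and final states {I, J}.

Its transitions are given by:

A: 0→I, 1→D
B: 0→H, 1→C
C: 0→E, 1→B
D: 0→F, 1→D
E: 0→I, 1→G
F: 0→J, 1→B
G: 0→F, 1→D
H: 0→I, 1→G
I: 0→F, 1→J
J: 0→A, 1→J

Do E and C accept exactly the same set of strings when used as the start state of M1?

No

All states are reachable from the start state.
Start with accepting vs non-accepting: {I,J} | {A,B,C,D,E,F,G,H}.
Split {A,B,C,D,E,F,G,H} by δ(·,0) → {A,E,F,H} and {B,C,D,G}.
Stable partition: {I,J} | {A,E,F,H} | {B,C,D,G} — 3 equivalence classes.
E and C end up in different blocks, so they are distinguishable. For instance, the string '0' is accepted from only E.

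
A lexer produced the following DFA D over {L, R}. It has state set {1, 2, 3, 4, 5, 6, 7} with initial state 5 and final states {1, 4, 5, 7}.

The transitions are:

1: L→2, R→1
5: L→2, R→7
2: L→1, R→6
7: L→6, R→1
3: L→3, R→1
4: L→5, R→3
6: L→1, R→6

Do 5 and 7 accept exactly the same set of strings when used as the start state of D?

Yes

First remove the unreachable states {3,4}; 5 states remain.
Initial partition by acceptance: {1,5,7} | {2,6}.
No further refinement is possible. Final partition (2 blocks): {1,5,7} | {2,6}.
5 and 7 lie in the same block of the stable partition, so they are equivalent — no string distinguishes them.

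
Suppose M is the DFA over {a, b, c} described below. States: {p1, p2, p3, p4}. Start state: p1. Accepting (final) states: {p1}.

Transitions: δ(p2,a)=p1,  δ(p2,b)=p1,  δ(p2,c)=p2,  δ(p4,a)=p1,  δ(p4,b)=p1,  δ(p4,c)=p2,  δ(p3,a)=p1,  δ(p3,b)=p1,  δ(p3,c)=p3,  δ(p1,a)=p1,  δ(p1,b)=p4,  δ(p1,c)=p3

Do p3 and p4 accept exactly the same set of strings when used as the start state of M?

All states are reachable from the start state.
Initial partition by acceptance: {p1} | {p2,p3,p4}.
Stable partition: {p1} | {p2,p3,p4} — 2 equivalence classes.
p3 and p4 lie in the same block of the stable partition, so they are equivalent — no string distinguishes them.

Yes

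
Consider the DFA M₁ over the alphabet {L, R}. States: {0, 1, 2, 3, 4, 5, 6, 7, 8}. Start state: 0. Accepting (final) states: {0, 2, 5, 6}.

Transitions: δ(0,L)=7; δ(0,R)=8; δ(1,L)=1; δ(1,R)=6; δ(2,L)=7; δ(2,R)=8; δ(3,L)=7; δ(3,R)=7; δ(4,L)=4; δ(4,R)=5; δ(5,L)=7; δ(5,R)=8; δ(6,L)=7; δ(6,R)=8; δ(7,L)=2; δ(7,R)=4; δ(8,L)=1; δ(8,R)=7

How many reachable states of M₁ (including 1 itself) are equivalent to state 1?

2

States {3} cannot be reached from the start state, so discard them.
Start with accepting vs non-accepting: {0,2,5,6} | {1,4,7,8}.
Refine {1,4,7,8} on symbol L: members go to different blocks, giving {1,4,8} and {7}.
Split {1,4,8} by δ(·,R) → {1,4} and {8}.
Stable partition: {0,2,5,6} | {1,4} | {7} | {8} — 4 equivalence classes.
The equivalence class containing 1 is {1,4}, of size 2.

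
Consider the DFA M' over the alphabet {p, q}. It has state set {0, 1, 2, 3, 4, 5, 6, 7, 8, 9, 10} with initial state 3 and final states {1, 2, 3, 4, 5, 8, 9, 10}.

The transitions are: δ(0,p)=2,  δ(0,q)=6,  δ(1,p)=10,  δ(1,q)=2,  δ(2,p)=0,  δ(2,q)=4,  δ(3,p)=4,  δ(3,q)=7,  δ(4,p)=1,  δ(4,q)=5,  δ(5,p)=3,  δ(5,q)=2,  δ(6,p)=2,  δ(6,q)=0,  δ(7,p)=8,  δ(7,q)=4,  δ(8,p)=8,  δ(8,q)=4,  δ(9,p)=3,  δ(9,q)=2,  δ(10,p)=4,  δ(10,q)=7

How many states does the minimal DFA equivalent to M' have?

7

First remove the unreachable states {9}; 10 states remain.
Initial partition by acceptance: {1,2,3,4,5,8,10} | {0,6,7}.
Split {1,2,3,4,5,8,10} by δ(·,p) → {1,3,4,5,8,10} and {2}.
Refine {1,3,4,5,8,10} on symbol q: members go to different blocks, giving {1,5} and {3,10} and {4,8}.
On input p, block {0,6,7} splits into {0,6} and {7}.
Split {4,8} by δ(·,p) → {4} and {8}.
Stable partition: {1,5} | {0,6} | {2} | {3,10} | {4} | {7} | {8} — 7 equivalence classes.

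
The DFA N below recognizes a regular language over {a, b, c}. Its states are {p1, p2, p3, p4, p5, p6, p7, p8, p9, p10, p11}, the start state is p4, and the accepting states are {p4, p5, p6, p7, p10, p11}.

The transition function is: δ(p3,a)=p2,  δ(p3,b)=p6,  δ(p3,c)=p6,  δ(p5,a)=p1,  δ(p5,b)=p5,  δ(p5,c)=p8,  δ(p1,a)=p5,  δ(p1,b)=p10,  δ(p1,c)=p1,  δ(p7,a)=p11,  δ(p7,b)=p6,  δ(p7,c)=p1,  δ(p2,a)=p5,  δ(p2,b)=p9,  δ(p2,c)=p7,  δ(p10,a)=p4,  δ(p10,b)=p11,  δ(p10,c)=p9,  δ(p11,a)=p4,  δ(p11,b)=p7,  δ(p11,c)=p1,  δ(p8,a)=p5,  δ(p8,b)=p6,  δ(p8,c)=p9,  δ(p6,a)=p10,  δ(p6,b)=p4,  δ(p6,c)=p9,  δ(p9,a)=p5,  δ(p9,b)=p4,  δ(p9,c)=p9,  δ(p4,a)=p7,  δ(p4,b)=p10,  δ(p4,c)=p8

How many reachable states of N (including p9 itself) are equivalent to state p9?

Reachable states from the start: {p1,p4,p5,p6,p7,p8,p9,p10,p11}. Unreachable: {p2,p3} — drop them.
P0 = {p4,p5,p6,p7,p10,p11} | {p1,p8,p9}.
Refine {p4,p5,p6,p7,p10,p11} on symbol a: members go to different blocks, giving {p4,p6,p7,p10,p11} and {p5}.
The partition is now stable with 3 blocks: {p4,p6,p7,p10,p11} | {p1,p8,p9} | {p5}.
State p9 belongs to the block {p1,p8,p9}, which has 3 states.

3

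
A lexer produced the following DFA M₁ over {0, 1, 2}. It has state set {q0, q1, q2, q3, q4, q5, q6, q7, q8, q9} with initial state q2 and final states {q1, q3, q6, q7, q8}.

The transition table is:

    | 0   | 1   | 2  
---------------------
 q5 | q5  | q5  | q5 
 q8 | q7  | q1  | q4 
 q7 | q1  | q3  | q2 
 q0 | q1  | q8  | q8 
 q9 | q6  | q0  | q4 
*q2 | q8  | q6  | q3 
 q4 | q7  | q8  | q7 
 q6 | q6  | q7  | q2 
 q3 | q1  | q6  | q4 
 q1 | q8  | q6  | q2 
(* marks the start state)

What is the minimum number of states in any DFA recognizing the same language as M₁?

States {q0,q5,q9} cannot be reached from the start state, so discard them.
P0 = {q1,q3,q6,q7,q8} | {q2,q4}.
The partition is now stable with 2 blocks: {q1,q3,q6,q7,q8} | {q2,q4}.

2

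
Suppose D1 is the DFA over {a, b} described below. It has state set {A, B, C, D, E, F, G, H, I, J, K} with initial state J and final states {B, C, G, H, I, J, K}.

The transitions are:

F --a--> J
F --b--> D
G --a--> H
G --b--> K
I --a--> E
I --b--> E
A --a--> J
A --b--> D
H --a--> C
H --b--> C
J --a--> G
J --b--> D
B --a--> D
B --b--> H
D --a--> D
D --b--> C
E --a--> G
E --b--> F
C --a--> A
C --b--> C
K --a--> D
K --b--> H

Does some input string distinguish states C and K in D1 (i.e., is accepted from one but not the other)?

Yes

States {B,E,F,I} cannot be reached from the start state, so discard them.
Start with accepting vs non-accepting: {C,G,H,J,K} | {A,D}.
Refine {C,G,H,J,K} on symbol a: members go to different blocks, giving {G,H,J} and {C,K}.
Refine {G,H,J} on symbol a: members go to different blocks, giving {G,J} and {H}.
Split {G,J} by δ(·,a) → {G} and {J}.
Split {A,D} by δ(·,a) → {A} and {D}.
Refine {C,K} on symbol a: members go to different blocks, giving {C} and {K}.
Stable partition: {G} | {A} | {C} | {H} | {J} | {D} | {K} — 7 equivalence classes.
C and K end up in different blocks, so they are distinguishable. For instance, the string 'aa' is accepted from only C.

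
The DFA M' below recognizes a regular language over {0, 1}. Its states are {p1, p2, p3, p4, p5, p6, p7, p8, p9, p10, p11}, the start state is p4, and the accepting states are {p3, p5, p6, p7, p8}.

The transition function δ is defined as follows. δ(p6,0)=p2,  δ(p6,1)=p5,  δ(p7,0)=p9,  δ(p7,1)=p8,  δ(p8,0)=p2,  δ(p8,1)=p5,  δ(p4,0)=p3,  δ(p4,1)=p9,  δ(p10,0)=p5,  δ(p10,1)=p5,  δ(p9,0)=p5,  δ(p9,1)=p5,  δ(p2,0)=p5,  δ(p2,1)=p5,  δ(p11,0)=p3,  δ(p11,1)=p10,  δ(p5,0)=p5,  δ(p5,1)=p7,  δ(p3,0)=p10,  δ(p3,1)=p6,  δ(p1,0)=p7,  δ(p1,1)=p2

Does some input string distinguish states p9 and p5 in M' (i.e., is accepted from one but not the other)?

Yes

States {p1,p11} cannot be reached from the start state, so discard them.
Initial partition by acceptance: {p3,p5,p6,p7,p8} | {p2,p4,p9,p10}.
Refine {p3,p5,p6,p7,p8} on symbol 0: members go to different blocks, giving {p3,p6,p7,p8} and {p5}.
On input 1, block {p3,p6,p7,p8} splits into {p3,p7} and {p6,p8}.
Split {p2,p4,p9,p10} by δ(·,0) → {p2,p9,p10} and {p4}.
No further refinement is possible. Final partition (5 blocks): {p3,p7} | {p2,p9,p10} | {p5} | {p6,p8} | {p4}.
p9 and p5 end up in different blocks, so they are distinguishable. For instance, the string 'ε' is accepted from only p5.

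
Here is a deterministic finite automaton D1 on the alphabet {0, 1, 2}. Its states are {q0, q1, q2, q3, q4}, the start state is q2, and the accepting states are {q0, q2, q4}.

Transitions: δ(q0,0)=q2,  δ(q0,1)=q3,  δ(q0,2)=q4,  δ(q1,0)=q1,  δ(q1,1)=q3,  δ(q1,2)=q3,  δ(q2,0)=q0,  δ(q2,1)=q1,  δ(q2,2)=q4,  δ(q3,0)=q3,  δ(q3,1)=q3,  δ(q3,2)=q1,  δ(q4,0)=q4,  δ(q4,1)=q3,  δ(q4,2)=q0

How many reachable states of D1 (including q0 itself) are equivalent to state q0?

3

All states are reachable from the start state.
P0 = {q0,q2,q4} | {q1,q3}.
Stable partition: {q0,q2,q4} | {q1,q3} — 2 equivalence classes.
State q0 belongs to the block {q0,q2,q4}, which has 3 states.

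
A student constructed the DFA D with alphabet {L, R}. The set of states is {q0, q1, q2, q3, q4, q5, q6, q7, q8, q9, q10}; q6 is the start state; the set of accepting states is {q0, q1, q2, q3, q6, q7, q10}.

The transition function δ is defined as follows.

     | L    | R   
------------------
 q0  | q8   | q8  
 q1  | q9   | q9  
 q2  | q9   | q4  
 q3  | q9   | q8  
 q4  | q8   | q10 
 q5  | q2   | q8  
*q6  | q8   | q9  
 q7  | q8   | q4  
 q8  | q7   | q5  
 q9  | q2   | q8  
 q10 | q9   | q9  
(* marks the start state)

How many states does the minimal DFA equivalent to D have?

4

Reachable states from the start: {q2,q4,q5,q6,q7,q8,q9,q10}. Unreachable: {q0,q1,q3} — drop them.
Initial partition by acceptance: {q2,q6,q7,q10} | {q4,q5,q8,q9}.
On input L, block {q4,q5,q8,q9} splits into {q5,q8,q9} and {q4}.
Split {q2,q6,q7,q10} by δ(·,R) → {q2,q7} and {q6,q10}.
The partition is now stable with 4 blocks: {q2,q7} | {q5,q8,q9} | {q4} | {q6,q10}.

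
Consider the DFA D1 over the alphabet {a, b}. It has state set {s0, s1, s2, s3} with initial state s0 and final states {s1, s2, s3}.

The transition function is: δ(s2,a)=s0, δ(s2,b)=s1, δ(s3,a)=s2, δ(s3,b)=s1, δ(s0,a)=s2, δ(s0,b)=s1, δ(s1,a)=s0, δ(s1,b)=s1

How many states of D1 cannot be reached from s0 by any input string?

BFS from s0 reaches {s0, s1, s2}; the 1 state(s) s3 are never visited.

1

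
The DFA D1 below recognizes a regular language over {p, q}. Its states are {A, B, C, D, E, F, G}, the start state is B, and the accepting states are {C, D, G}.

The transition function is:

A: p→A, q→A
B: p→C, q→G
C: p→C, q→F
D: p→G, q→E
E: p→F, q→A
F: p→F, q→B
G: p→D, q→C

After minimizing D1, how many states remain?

7

All states are reachable from the start state.
P0 = {C,D,G} | {A,B,E,F}.
On input q, block {C,D,G} splits into {C,D} and {G}.
Refine {C,D} on symbol p: members go to different blocks, giving {C} and {D}.
On input p, block {A,B,E,F} splits into {A,E,F} and {B}.
On input q, block {A,E,F} splits into {A,E} and {F}.
Refine {A,E} on symbol p: members go to different blocks, giving {A} and {E}.
Stable partition: {C} | {A} | {G} | {D} | {B} | {F} | {E} — 7 equivalence classes.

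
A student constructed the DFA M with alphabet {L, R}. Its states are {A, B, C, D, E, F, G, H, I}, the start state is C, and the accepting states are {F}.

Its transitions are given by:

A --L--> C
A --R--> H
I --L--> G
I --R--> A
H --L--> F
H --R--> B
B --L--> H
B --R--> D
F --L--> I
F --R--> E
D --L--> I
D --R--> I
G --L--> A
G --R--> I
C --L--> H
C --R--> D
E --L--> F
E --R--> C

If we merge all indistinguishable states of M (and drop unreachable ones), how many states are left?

7

Initial partition by acceptance: {F} | {A,B,C,D,E,G,H,I}.
Split {A,B,C,D,E,G,H,I} by δ(·,L) → {A,B,C,D,G,I} and {E,H}.
Refine {A,B,C,D,G,I} on symbol L: members go to different blocks, giving {A,D,G,I} and {B,C}.
On input L, block {A,D,G,I} splits into {D,G,I} and {A}.
Split {D,G,I} by δ(·,L) → {D,I} and {G}.
On input L, block {D,I} splits into {D} and {I}.
The partition is now stable with 7 blocks: {F} | {D} | {E,H} | {B,C} | {A} | {G} | {I}.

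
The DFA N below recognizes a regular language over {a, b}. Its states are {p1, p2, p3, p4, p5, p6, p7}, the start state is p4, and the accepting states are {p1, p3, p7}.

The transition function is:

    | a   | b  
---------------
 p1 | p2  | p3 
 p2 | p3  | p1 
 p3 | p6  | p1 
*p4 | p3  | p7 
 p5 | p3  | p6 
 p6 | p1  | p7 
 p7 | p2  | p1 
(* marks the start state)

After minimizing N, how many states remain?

2

Reachable states from the start: {p1,p2,p3,p4,p6,p7}. Unreachable: {p5} — drop them.
Start with accepting vs non-accepting: {p1,p3,p7} | {p2,p4,p6}.
The partition is now stable with 2 blocks: {p1,p3,p7} | {p2,p4,p6}.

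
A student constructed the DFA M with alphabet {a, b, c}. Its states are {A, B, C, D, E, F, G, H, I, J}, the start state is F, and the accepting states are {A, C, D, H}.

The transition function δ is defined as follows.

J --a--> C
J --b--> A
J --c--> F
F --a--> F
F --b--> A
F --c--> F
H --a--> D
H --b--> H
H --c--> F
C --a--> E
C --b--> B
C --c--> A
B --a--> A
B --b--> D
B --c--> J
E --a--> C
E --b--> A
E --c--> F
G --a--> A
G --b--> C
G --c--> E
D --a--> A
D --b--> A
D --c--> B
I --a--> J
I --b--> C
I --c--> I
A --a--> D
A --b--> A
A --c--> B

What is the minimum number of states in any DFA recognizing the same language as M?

First remove the unreachable states {G,H,I}; 7 states remain.
Initial partition by acceptance: {A,C,D} | {B,E,F,J}.
Split {A,C,D} by δ(·,a) → {A,D} and {C}.
Split {B,E,F,J} by δ(·,a) → {E,J} and {B} and {F}.
The partition is now stable with 5 blocks: {A,D} | {E,J} | {C} | {B} | {F}.

5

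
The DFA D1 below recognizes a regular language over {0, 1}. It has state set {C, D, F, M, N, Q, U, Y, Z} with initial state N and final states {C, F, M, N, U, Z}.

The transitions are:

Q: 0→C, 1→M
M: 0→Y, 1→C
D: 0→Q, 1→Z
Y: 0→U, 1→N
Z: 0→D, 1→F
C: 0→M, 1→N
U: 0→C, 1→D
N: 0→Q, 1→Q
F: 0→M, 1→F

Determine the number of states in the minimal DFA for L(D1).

9

All states are reachable from the start state.
Start with accepting vs non-accepting: {C,F,M,N,U,Z} | {D,Q,Y}.
Split {C,F,M,N,U,Z} by δ(·,0) → {M,N,Z} and {C,F,U}.
Refine {M,N,Z} on symbol 1: members go to different blocks, giving {M,Z} and {N}.
On input 0, block {D,Q,Y} splits into {Q,Y} and {D}.
On input 0, block {M,Z} splits into {M} and {Z}.
On input 1, block {Q,Y} splits into {Q} and {Y}.
Refine {C,F,U} on symbol 0: members go to different blocks, giving {C,F} and {U}.
On input 1, block {C,F} splits into {C} and {F}.
No further refinement is possible. Final partition (9 blocks): {M} | {Q} | {C} | {N} | {D} | {Z} | {Y} | {U} | {F}.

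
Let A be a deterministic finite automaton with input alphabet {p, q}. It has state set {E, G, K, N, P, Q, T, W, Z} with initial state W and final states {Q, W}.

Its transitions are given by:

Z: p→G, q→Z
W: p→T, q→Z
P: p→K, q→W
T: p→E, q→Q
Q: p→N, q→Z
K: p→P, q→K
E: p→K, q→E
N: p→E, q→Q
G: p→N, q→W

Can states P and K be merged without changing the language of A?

No

All states are reachable from the start state.
Start with accepting vs non-accepting: {Q,W} | {E,G,K,N,P,T,Z}.
On input q, block {E,G,K,N,P,T,Z} splits into {G,N,P,T} and {E,K,Z}.
Refine {G,N,P,T} on symbol p: members go to different blocks, giving {N,P,T} and {G}.
Refine {E,K,Z} on symbol p: members go to different blocks, giving {Z} and {E} and {K}.
Refine {N,P,T} on symbol p: members go to different blocks, giving {N,T} and {P}.
No further refinement is possible. Final partition (7 blocks): {Q,W} | {N,T} | {Z} | {G} | {E} | {K} | {P}.
P and K end up in different blocks, so they are distinguishable. For instance, the string 'q' is accepted from only P.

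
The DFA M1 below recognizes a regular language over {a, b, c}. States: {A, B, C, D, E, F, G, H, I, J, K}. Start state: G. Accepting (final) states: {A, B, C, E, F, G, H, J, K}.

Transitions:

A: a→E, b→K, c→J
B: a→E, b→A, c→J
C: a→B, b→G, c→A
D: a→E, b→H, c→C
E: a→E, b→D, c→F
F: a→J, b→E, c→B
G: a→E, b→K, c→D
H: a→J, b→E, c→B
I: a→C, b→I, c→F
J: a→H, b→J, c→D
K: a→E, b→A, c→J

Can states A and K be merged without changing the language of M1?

Yes

Reachable states from the start: {A,B,C,D,E,F,G,H,J,K}. Unreachable: {I} — drop them.
P0 = {A,B,C,E,F,G,H,J,K} | {D}.
On input b, block {A,B,C,E,F,G,H,J,K} splits into {A,B,C,F,G,H,J,K} and {E}.
Refine {A,B,C,F,G,H,J,K} on symbol a: members go to different blocks, giving {A,B,G,K} and {C,F,H,J}.
On input c, block {A,B,G,K} splits into {A,B,K} and {G}.
Split {C,F,H,J} by δ(·,a) → {F,H,J} and {C}.
Refine {F,H,J} on symbol b: members go to different blocks, giving {F,H} and {J}.
No further refinement is possible. Final partition (7 blocks): {A,B,K} | {D} | {E} | {F,H} | {G} | {C} | {J}.
A and K lie in the same block of the stable partition, so they are equivalent — no string distinguishes them.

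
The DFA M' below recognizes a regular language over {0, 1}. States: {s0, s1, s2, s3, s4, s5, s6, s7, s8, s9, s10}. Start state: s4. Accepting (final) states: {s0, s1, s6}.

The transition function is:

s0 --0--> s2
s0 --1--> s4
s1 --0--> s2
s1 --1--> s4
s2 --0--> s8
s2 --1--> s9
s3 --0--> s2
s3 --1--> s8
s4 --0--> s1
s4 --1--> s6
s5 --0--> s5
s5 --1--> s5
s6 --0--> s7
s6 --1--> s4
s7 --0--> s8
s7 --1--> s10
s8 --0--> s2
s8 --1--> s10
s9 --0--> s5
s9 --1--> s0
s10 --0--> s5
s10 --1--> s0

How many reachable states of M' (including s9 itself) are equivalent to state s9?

States {s3} cannot be reached from the start state, so discard them.
P0 = {s0,s1,s6} | {s2,s4,s5,s7,s8,s9,s10}.
On input 0, block {s2,s4,s5,s7,s8,s9,s10} splits into {s2,s5,s7,s8,s9,s10} and {s4}.
Split {s2,s5,s7,s8,s9,s10} by δ(·,1) → {s2,s5,s7,s8} and {s9,s10}.
On input 1, block {s2,s5,s7,s8} splits into {s2,s7,s8} and {s5}.
Stable partition: {s0,s1,s6} | {s2,s7,s8} | {s4} | {s9,s10} | {s5} — 5 equivalence classes.
The equivalence class containing s9 is {s9,s10}, of size 2.

2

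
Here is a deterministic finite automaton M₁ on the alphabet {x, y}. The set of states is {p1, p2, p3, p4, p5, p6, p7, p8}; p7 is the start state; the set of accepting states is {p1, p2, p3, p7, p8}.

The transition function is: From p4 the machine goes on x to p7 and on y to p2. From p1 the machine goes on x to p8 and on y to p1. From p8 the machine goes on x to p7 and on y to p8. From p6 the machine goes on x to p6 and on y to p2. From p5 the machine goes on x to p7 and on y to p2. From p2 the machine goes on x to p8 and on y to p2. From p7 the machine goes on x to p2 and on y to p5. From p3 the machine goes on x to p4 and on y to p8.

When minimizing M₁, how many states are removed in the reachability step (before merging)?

BFS from p7 reaches {p2, p5, p7, p8}; the 4 state(s) p1, p3, p4, p6 are never visited.

4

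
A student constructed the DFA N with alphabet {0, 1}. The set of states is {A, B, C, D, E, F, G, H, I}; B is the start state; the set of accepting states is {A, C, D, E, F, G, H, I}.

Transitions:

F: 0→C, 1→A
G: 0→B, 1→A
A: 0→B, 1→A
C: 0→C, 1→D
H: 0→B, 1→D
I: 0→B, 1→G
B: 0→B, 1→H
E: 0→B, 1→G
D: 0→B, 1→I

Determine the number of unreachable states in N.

Starting at B and following transitions, the reachable set is {A, B, D, G, H, I}. That leaves C, E, F unreachable — 3 in total.

3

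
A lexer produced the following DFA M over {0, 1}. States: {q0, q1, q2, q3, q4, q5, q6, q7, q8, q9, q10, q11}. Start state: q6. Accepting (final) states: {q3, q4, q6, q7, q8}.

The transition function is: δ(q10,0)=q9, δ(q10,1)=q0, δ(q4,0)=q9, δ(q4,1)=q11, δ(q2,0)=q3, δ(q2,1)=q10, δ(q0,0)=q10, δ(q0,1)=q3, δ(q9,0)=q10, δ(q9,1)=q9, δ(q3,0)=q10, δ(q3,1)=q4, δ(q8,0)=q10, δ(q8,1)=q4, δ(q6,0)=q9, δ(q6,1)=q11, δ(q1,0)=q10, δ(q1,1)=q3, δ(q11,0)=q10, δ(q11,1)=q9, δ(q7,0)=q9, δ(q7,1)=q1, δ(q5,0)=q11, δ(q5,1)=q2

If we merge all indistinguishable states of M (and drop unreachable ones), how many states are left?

5

First remove the unreachable states {q1,q2,q5,q7,q8}; 7 states remain.
Initial partition by acceptance: {q3,q4,q6} | {q0,q9,q10,q11}.
Refine {q3,q4,q6} on symbol 1: members go to different blocks, giving {q4,q6} and {q3}.
Split {q0,q9,q10,q11} by δ(·,1) → {q9,q10,q11} and {q0}.
On input 1, block {q9,q10,q11} splits into {q9,q11} and {q10}.
No further refinement is possible. Final partition (5 blocks): {q4,q6} | {q9,q11} | {q3} | {q0} | {q10}.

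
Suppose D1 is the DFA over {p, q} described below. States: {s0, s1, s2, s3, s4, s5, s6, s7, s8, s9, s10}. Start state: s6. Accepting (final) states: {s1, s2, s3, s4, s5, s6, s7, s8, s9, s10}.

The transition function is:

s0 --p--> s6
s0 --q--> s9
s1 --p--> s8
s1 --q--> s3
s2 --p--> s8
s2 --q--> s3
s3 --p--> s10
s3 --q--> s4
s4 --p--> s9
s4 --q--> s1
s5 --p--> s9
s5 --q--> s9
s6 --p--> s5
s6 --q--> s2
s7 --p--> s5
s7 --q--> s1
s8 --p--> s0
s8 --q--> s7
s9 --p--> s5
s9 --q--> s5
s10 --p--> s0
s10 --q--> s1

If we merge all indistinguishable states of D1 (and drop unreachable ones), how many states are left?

P0 = {s1,s2,s3,s4,s5,s6,s7,s8,s9,s10} | {s0}.
Split {s1,s2,s3,s4,s5,s6,s7,s8,s9,s10} by δ(·,p) → {s1,s2,s3,s4,s5,s6,s7,s9} and {s8,s10}.
Split {s1,s2,s3,s4,s5,s6,s7,s9} by δ(·,p) → {s4,s5,s6,s7,s9} and {s1,s2,s3}.
Split {s4,s5,s6,s7,s9} by δ(·,q) → {s4,s6,s7} and {s5,s9}.
Split {s8,s10} by δ(·,q) → {s8} and {s10}.
Split {s1,s2,s3} by δ(·,p) → {s1,s2} and {s3}.
The partition is now stable with 7 blocks: {s4,s6,s7} | {s0} | {s8} | {s1,s2} | {s5,s9} | {s10} | {s3}.

7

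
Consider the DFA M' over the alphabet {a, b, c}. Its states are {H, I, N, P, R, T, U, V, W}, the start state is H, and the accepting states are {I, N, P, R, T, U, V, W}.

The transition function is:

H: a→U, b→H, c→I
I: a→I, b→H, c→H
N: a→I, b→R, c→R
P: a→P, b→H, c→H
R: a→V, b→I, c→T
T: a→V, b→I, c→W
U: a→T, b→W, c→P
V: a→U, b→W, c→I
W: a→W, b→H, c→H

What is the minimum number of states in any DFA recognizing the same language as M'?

3

States {N,R} cannot be reached from the start state, so discard them.
Initial partition by acceptance: {I,P,T,U,V,W} | {H}.
On input b, block {I,P,T,U,V,W} splits into {T,U,V} and {I,P,W}.
No further refinement is possible. Final partition (3 blocks): {T,U,V} | {H} | {I,P,W}.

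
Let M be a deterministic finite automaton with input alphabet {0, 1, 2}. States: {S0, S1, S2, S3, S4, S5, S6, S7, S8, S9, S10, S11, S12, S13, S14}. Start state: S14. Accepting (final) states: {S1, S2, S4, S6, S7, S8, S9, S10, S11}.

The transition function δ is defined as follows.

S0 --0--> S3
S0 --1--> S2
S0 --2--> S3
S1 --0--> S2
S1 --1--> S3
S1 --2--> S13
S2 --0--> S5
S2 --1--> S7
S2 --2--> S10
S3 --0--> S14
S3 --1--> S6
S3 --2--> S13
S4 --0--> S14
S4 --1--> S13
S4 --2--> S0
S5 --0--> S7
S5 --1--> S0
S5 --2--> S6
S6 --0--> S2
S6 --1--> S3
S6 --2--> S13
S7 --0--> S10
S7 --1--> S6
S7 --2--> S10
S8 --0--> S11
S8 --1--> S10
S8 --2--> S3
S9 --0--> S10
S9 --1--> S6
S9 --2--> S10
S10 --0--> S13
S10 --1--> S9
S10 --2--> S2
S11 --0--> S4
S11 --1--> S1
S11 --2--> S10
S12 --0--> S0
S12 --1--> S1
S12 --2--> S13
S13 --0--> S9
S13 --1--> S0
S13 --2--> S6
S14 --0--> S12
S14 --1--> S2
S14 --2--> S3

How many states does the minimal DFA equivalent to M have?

6

First remove the unreachable states {S4,S8,S11}; 12 states remain.
P0 = {S1,S2,S6,S7,S9,S10} | {S0,S3,S5,S12,S13,S14}.
Split {S1,S2,S6,S7,S9,S10} by δ(·,0) → {S1,S6,S7,S9} and {S2,S10}.
On input 1, block {S1,S6,S7,S9} splits into {S1,S6} and {S7,S9}.
Split {S0,S3,S5,S12,S13,S14} by δ(·,0) → {S0,S3,S12,S14} and {S5,S13}.
Refine {S0,S3,S12,S14} on symbol 1: members go to different blocks, giving {S0,S14} and {S3,S12}.
The partition is now stable with 6 blocks: {S1,S6} | {S0,S14} | {S2,S10} | {S7,S9} | {S5,S13} | {S3,S12}.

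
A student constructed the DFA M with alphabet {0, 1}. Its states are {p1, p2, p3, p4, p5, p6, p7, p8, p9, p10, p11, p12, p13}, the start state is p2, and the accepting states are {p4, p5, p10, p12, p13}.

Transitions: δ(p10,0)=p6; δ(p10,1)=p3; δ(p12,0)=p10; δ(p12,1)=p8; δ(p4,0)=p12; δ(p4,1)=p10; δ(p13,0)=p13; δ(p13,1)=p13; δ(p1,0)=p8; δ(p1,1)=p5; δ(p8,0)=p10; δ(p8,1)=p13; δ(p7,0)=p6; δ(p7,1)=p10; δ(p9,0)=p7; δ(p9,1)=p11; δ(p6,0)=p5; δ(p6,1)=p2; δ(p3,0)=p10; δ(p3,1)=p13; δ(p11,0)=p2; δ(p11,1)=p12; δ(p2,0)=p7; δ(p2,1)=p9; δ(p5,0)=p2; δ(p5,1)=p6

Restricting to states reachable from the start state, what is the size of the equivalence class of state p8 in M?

States {p1,p4} cannot be reached from the start state, so discard them.
Start with accepting vs non-accepting: {p5,p10,p12,p13} | {p2,p3,p6,p7,p8,p9,p11}.
Refine {p5,p10,p12,p13} on symbol 0: members go to different blocks, giving {p5,p10} and {p12,p13}.
Refine {p2,p3,p6,p7,p8,p9,p11} on symbol 0: members go to different blocks, giving {p2,p7,p9,p11} and {p3,p6,p8}.
Refine {p5,p10} on symbol 0: members go to different blocks, giving {p5} and {p10}.
On input 0, block {p2,p7,p9,p11} splits into {p2,p9,p11} and {p7}.
Refine {p2,p9,p11} on symbol 0: members go to different blocks, giving {p2,p9} and {p11}.
Refine {p2,p9} on symbol 1: members go to different blocks, giving {p2} and {p9}.
Refine {p12,p13} on symbol 0: members go to different blocks, giving {p12} and {p13}.
On input 0, block {p3,p6,p8} splits into {p3,p8} and {p6}.
Stable partition: {p5} | {p2} | {p12} | {p3,p8} | {p10} | {p7} | {p11} | {p9} | {p13} | {p6} — 10 equivalence classes.
State p8 belongs to the block {p3,p8}, which has 2 states.

2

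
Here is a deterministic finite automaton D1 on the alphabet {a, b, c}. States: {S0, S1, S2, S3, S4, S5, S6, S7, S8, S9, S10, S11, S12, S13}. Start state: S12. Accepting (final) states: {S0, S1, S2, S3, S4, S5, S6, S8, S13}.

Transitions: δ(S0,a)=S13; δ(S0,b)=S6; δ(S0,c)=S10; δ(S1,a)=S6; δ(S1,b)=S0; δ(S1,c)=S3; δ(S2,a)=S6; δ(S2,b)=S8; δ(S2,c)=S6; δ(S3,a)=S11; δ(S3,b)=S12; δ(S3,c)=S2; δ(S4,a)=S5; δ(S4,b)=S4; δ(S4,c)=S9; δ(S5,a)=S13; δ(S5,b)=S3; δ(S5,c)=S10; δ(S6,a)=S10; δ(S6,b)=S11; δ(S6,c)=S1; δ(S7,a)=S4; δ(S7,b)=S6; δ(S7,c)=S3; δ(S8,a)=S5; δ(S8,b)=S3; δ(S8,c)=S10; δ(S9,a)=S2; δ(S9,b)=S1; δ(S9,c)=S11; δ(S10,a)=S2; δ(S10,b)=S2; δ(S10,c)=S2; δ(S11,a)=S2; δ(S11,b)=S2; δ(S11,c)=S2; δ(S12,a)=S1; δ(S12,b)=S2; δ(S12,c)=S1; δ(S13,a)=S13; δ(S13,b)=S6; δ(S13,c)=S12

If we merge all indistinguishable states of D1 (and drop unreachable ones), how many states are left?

4

States {S4,S7,S9} cannot be reached from the start state, so discard them.
Initial partition by acceptance: {S0,S1,S2,S3,S5,S6,S8,S13} | {S10,S11,S12}.
Refine {S0,S1,S2,S3,S5,S6,S8,S13} on symbol a: members go to different blocks, giving {S0,S1,S2,S5,S8,S13} and {S3,S6}.
On input a, block {S0,S1,S2,S5,S8,S13} splits into {S0,S5,S8,S13} and {S1,S2}.
The partition is now stable with 4 blocks: {S0,S5,S8,S13} | {S10,S11,S12} | {S3,S6} | {S1,S2}.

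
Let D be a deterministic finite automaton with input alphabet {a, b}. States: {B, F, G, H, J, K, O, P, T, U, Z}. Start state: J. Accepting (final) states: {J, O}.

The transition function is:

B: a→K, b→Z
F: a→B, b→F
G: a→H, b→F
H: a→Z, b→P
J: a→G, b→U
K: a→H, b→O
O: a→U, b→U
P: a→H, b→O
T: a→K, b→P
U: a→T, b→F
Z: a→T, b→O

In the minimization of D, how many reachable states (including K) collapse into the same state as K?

Start with accepting vs non-accepting: {J,O} | {B,F,G,H,K,P,T,U,Z}.
Split {B,F,G,H,K,P,T,U,Z} by δ(·,b) → {B,F,G,H,T,U} and {K,P,Z}.
Refine {B,F,G,H,T,U} on symbol a: members go to different blocks, giving {F,G,U} and {B,H,T}.
The partition is now stable with 4 blocks: {J,O} | {F,G,U} | {K,P,Z} | {B,H,T}.
The equivalence class containing K is {K,P,Z}, of size 3.

3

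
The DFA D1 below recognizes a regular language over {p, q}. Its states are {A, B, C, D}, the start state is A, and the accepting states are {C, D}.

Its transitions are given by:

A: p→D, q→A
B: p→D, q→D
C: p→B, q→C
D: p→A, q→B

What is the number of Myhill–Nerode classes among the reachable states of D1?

First remove the unreachable states {C}; 3 states remain.
P0 = {D} | {A,B}.
Refine {A,B} on symbol q: members go to different blocks, giving {A} and {B}.
No further refinement is possible. Final partition (3 blocks): {D} | {A} | {B}.

3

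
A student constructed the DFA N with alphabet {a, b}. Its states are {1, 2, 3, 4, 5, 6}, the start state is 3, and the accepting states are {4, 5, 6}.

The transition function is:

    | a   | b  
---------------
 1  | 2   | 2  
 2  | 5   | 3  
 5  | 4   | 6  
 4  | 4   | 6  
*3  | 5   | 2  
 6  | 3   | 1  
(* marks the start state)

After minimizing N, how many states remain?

All states are reachable from the start state.
Start with accepting vs non-accepting: {4,5,6} | {1,2,3}.
On input a, block {4,5,6} splits into {4,5} and {6}.
Split {1,2,3} by δ(·,a) → {2,3} and {1}.
The partition is now stable with 4 blocks: {4,5} | {2,3} | {6} | {1}.

4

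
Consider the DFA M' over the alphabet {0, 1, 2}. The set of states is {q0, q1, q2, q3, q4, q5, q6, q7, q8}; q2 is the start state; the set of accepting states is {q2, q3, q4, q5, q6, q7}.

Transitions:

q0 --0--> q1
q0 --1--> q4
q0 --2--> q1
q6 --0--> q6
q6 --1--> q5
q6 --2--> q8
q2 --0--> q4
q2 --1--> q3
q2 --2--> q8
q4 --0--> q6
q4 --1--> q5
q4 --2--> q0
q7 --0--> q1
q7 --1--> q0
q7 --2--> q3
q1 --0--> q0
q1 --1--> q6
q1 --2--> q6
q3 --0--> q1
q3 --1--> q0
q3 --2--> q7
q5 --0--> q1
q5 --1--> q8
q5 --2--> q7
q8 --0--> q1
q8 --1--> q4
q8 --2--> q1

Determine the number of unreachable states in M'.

A breadth-first search from the start state visits every state.

0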